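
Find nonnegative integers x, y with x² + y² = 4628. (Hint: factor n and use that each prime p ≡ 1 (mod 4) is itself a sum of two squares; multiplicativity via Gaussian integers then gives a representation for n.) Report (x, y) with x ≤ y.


Step 1: Factor n = 4628 = 2^2 · 13 · 89.
Step 2: Check the mod-4 condition on each prime factor: 2 = 2 (special); 13 ≡ 1 (mod 4), exponent 1; 89 ≡ 1 (mod 4), exponent 1.
All primes ≡ 3 (mod 4) appear to even exponent (or don't appear), so by the two-squares theorem n IS expressible as a sum of two squares.
Step 3: Build a representation. Group n = k² · m with k = 2 and m = 13 · 89 = 1157 (a product of primes ≡ 1 (mod 4)); a representation of m scales to one of n via (k·x)² + (k·y)² = k²(x² + y²). Each prime p ≡ 1 (mod 4) is itself a sum of two squares; find a² by testing p − a² for a perfect square:
  13: 13 − 1² = 12, 13 − 2² = 9 = 3² ⇒ 13 = 2² + 3².
  89: 89 − 1² = 88, 89 − 2² = 85, 89 − 3² = 80, 89 − 4² = 73, 89 − 5² = 64 = 8² ⇒ 89 = 5² + 8².
  Combine using the Brahmagupta–Fibonacci identity (a² + b²)(c² + d²) = (ac − bd)² + (ad + bc)² = (ac + bd)² + (ad − bc)²:
  13 · 89 = 1157: from (2² + 3²)(5² + 8²), take (2·5 − 3·8, 2·8 + 3·5) = (10 − 24, 16 + 15) = (-14, 31); dropping signs (only squares matter) gives (14, 31); check 14² + 31² = 196 + 961 = 1157 ✓.
  Scale by k = 2: (2·14, 2·31) = (28, 62).
Step 4: Order so x ≤ y and verify: 28² + 62² = 784 + 3844 = 4628 = n. ✓

n = 4628 = 28² + 62² (one valid representation with x ≤ y).


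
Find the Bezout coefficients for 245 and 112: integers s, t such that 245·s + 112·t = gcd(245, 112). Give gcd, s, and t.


Euclidean algorithm on (245, 112) — divide until remainder is 0:
  245 = 2 · 112 + 21
  112 = 5 · 21 + 7
  21 = 3 · 7 + 0
gcd(245, 112) = 7.
Track Bezout coefficients alongside the remainders: start with r₀ = 245 = a·1 + b·0 (s = 1, t = 0) and r₁ = 112 = a·0 + b·1 (s = 0, t = 1); each new remainder r_{k+1} = r_{k-1} − q_k·r_k inherits s_{k+1} = s_{k-1} − q_k·s_k, t_{k+1} = t_{k-1} − q_k·t_k, so r_k = a·s_k + b·t_k at every step:
  q = 2: r = 21, s = 1 − 2·0 = 1, t = 0 − 2·1 = -2  (check: 245·1 + 112·(-2) = 21)
  q = 5: r = 7, s = 0 − 5·1 = -5, t = 1 − 5·(-2) = 11  (check: 245·(-5) + 112·11 = 7)
The row with r = 7 (the gcd) gives the Bezout coefficients s = -5, t = 11.
Result: 245 · (-5) + 112 · (11) = 7.

gcd(245, 112) = 7; s = -5, t = 11 (check: 245·(-5) + 112·11 = 7).


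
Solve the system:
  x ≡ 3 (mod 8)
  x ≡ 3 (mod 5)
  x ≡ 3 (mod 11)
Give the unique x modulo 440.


Moduli 8, 5, 11 are pairwise coprime; by CRT there is a unique solution modulo M = 8 · 5 · 11 = 440.
Solve pairwise, accumulating the modulus:
  Start with x ≡ 3 (mod 8).
  Combine with x ≡ 3 (mod 5): since gcd(8, 5) = 1, we get a unique residue mod 40.
    Write x = 3 + 8·t and substitute into x ≡ 3 (mod 5): 8·t ≡ 3 − 3 = 0 (mod 5).
    Reduce coefficients mod 5: 3·t ≡ 0 (mod 5).
    The inverse of 3 mod 5 is 2 (since 3·2 = 6 = 1·5 + 1), so t ≡ 2·0 = 0 ≡ 0 (mod 5).
    Then x = 3 + 8·0 = 3, valid modulo lcm(8, 5) = 40: x ≡ 3 (mod 40).
  Combine with x ≡ 3 (mod 11): since gcd(40, 11) = 1, we get a unique residue mod 440.
    Write x = 3 + 40·t and substitute into x ≡ 3 (mod 11): 40·t ≡ 3 − 3 = 0 (mod 11).
    Reduce coefficients mod 11: 7·t ≡ 0 (mod 11).
    The inverse of 7 mod 11 is 8 (since 7·8 = 56 = 5·11 + 1), so t ≡ 8·0 = 0 ≡ 0 (mod 11).
    Then x = 3 + 40·0 = 3, valid modulo lcm(40, 11) = 440: x ≡ 3 (mod 440).
Verify: 3 mod 8 = 3 ✓, 3 mod 5 = 3 ✓, 3 mod 11 = 3 ✓.

x ≡ 3 (mod 440).


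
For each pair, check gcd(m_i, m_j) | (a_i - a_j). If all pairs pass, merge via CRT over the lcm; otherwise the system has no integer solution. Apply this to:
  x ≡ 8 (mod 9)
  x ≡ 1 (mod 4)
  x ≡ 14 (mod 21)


Moduli 9, 4, 21 are not pairwise coprime, so CRT works modulo lcm(m_i) when all pairwise compatibility conditions hold.
Pairwise compatibility: gcd(m_i, m_j) must divide a_i - a_j for every pair.
Merge one congruence at a time:
  Start: x ≡ 8 (mod 9).
  Combine with x ≡ 1 (mod 4): gcd(9, 4) = 1; 1 - 8 = -7, which IS divisible by 1, so compatible.
    Write x = 8 + 9·t and substitute into x ≡ 1 (mod 4): 9·t ≡ 1 − 8 = -7 (mod 4).
    Reduce coefficients mod 4: 1·t ≡ 1 (mod 4).
    So t ≡ 1 (mod 4).
    Then x = 8 + 9·1 = 17, valid modulo lcm(9, 4) = 36: x ≡ 17 (mod 36).
  Combine with x ≡ 14 (mod 21): gcd(36, 21) = 3; 14 - 17 = -3, which IS divisible by 3, so compatible.
    Write x = 17 + 36·t and substitute into x ≡ 14 (mod 21): 36·t ≡ 14 − 17 = -3 (mod 21).
    Divide the congruence (and modulus) by g = 3: 12·t ≡ -1 (mod 7).
    Reduce coefficients mod 7: 5·t ≡ 6 (mod 7).
    The inverse of 5 mod 7 is 3 (since 5·3 = 15 = 2·7 + 1), so t ≡ 3·6 = 18 ≡ 4 (mod 7).
    Then x = 17 + 36·4 = 161, valid modulo lcm(36, 21) = 252: x ≡ 161 (mod 252).
Verify: 161 mod 9 = 8, 161 mod 4 = 1, 161 mod 21 = 14.

x ≡ 161 (mod 252).


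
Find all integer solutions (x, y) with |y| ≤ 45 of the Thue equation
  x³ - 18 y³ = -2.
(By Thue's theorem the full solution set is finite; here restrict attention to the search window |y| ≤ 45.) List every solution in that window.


The equation is x³ - 18y³ = -2. For fixed y, x³ = 18·y³ − 2, so a solution requires the RHS to be a perfect cube.
Strategy: iterate y from -45 to 45, compute RHS = 18·y³ − 2, and check whether it is a (positive or negative) perfect cube.
Check small values of y:
  y = 0: RHS = -2 is not a perfect cube.
  y = 1: RHS = 16 is not a perfect cube.
  y = -1: RHS = -20 is not a perfect cube.
  y = 2: RHS = 142 is not a perfect cube.
  y = -2: RHS = -146 is not a perfect cube.
  y = 3: RHS = 484 is not a perfect cube.
  y = -3: RHS = -488 is not a perfect cube.
Continuing the search up to |y| = 45 finds no solutions either.
No (x, y) in the scanned range satisfies the equation.

No integer solutions with |y| ≤ 45.


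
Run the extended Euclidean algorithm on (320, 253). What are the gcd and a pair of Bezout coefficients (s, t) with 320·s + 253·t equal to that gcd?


Euclidean algorithm on (320, 253) — divide until remainder is 0:
  320 = 1 · 253 + 67
  253 = 3 · 67 + 52
  67 = 1 · 52 + 15
  52 = 3 · 15 + 7
  15 = 2 · 7 + 1
  7 = 7 · 1 + 0
gcd(320, 253) = 1.
Track Bezout coefficients alongside the remainders: start with r₀ = 320 = a·1 + b·0 (s = 1, t = 0) and r₁ = 253 = a·0 + b·1 (s = 0, t = 1); each new remainder r_{k+1} = r_{k-1} − q_k·r_k inherits s_{k+1} = s_{k-1} − q_k·s_k, t_{k+1} = t_{k-1} − q_k·t_k, so r_k = a·s_k + b·t_k at every step:
  q = 1: r = 67, s = 1 − 1·0 = 1, t = 0 − 1·1 = -1  (check: 320·1 + 253·(-1) = 67)
  q = 3: r = 52, s = 0 − 3·1 = -3, t = 1 − 3·(-1) = 4  (check: 320·(-3) + 253·4 = 52)
  q = 1: r = 15, s = 1 − 1·(-3) = 4, t = -1 − 1·4 = -5  (check: 320·4 + 253·(-5) = 15)
  q = 3: r = 7, s = -3 − 3·4 = -15, t = 4 − 3·(-5) = 19  (check: 320·(-15) + 253·19 = 7)
  q = 2: r = 1, s = 4 − 2·(-15) = 34, t = -5 − 2·19 = -43  (check: 320·34 + 253·(-43) = 1)
The row with r = 1 (the gcd) gives the Bezout coefficients s = 34, t = -43.
Result: 320 · (34) + 253 · (-43) = 1.

gcd(320, 253) = 1; s = 34, t = -43 (check: 320·34 + 253·(-43) = 1).


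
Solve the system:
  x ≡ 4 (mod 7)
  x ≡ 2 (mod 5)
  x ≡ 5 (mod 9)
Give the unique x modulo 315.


Moduli 7, 5, 9 are pairwise coprime; by CRT there is a unique solution modulo M = 7 · 5 · 9 = 315.
Solve pairwise, accumulating the modulus:
  Start with x ≡ 4 (mod 7).
  Combine with x ≡ 2 (mod 5): since gcd(7, 5) = 1, we get a unique residue mod 35.
    Write x = 4 + 7·t and substitute into x ≡ 2 (mod 5): 7·t ≡ 2 − 4 = -2 (mod 5).
    Reduce coefficients mod 5: 2·t ≡ 3 (mod 5).
    The inverse of 2 mod 5 is 3 (since 2·3 = 6 = 1·5 + 1), so t ≡ 3·3 = 9 ≡ 4 (mod 5).
    Then x = 4 + 7·4 = 32, valid modulo lcm(7, 5) = 35: x ≡ 32 (mod 35).
  Combine with x ≡ 5 (mod 9): since gcd(35, 9) = 1, we get a unique residue mod 315.
    Write x = 32 + 35·t and substitute into x ≡ 5 (mod 9): 35·t ≡ 5 − 32 = -27 (mod 9).
    Reduce coefficients mod 9: 8·t ≡ 0 (mod 9).
    The inverse of 8 mod 9 is 8 (since 8·8 = 64 = 7·9 + 1), so t ≡ 8·0 = 0 ≡ 0 (mod 9).
    Then x = 32 + 35·0 = 32, valid modulo lcm(35, 9) = 315: x ≡ 32 (mod 315).
Verify: 32 mod 7 = 4 ✓, 32 mod 5 = 2 ✓, 32 mod 9 = 5 ✓.

x ≡ 32 (mod 315).


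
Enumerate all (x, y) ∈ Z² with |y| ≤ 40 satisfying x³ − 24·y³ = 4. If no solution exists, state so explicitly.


The equation is x³ - 24y³ = 4. For fixed y, x³ = 24·y³ + 4, so a solution requires the RHS to be a perfect cube.
Strategy: iterate y from -40 to 40, compute RHS = 24·y³ + 4, and check whether it is a (positive or negative) perfect cube.
Check small values of y:
  y = 0: RHS = 4 is not a perfect cube.
  y = 1: RHS = 28 is not a perfect cube.
  y = -1: RHS = -20 is not a perfect cube.
  y = 2: RHS = 196 is not a perfect cube.
  y = -2: RHS = -188 is not a perfect cube.
  y = 3: RHS = 652 is not a perfect cube.
  y = -3: RHS = -644 is not a perfect cube.
Continuing the search up to |y| = 40 finds no solutions either.
No (x, y) in the scanned range satisfies the equation.

No integer solutions with |y| ≤ 40.


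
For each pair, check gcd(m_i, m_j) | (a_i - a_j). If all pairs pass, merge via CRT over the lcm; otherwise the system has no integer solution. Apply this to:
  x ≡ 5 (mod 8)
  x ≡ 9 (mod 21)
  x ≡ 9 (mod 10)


Moduli 8, 21, 10 are not pairwise coprime, so CRT works modulo lcm(m_i) when all pairwise compatibility conditions hold.
Pairwise compatibility: gcd(m_i, m_j) must divide a_i - a_j for every pair.
Merge one congruence at a time:
  Start: x ≡ 5 (mod 8).
  Combine with x ≡ 9 (mod 21): gcd(8, 21) = 1; 9 - 5 = 4, which IS divisible by 1, so compatible.
    Write x = 5 + 8·t and substitute into x ≡ 9 (mod 21): 8·t ≡ 9 − 5 = 4 (mod 21).
    The inverse of 8 mod 21 is 8 (since 8·8 = 64 = 3·21 + 1), so t ≡ 8·4 = 32 ≡ 11 (mod 21).
    Then x = 5 + 8·11 = 93, valid modulo lcm(8, 21) = 168: x ≡ 93 (mod 168).
  Combine with x ≡ 9 (mod 10): gcd(168, 10) = 2; 9 - 93 = -84, which IS divisible by 2, so compatible.
    Write x = 93 + 168·t and substitute into x ≡ 9 (mod 10): 168·t ≡ 9 − 93 = -84 (mod 10).
    Divide the congruence (and modulus) by g = 2: 84·t ≡ -42 (mod 5).
    Reduce coefficients mod 5: 4·t ≡ 3 (mod 5).
    The inverse of 4 mod 5 is 4 (since 4·4 = 16 = 3·5 + 1), so t ≡ 4·3 = 12 ≡ 2 (mod 5).
    Then x = 93 + 168·2 = 429, valid modulo lcm(168, 10) = 840: x ≡ 429 (mod 840).
Verify: 429 mod 8 = 5, 429 mod 21 = 9, 429 mod 10 = 9.

x ≡ 429 (mod 840).


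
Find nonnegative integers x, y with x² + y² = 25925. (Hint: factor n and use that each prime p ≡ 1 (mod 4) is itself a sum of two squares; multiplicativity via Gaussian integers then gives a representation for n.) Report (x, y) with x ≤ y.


Step 1: Factor n = 25925 = 5^2 · 17 · 61.
Step 2: Check the mod-4 condition on each prime factor: 5 ≡ 1 (mod 4), exponent 2; 17 ≡ 1 (mod 4), exponent 1; 61 ≡ 1 (mod 4), exponent 1.
All primes ≡ 3 (mod 4) appear to even exponent (or don't appear), so by the two-squares theorem n IS expressible as a sum of two squares.
Step 3: Build a representation. Group n = k² · m with k = 5 and m = 17 · 61 = 1037 (a product of primes ≡ 1 (mod 4)); a representation of m scales to one of n via (k·x)² + (k·y)² = k²(x² + y²). Each prime p ≡ 1 (mod 4) is itself a sum of two squares; find a² by testing p − a² for a perfect square:
  17: 17 − 1² = 16 = 4² ⇒ 17 = 1² + 4².
  61: 61 − 1² = 60, 61 − 2² = 57, 61 − 3² = 52, 61 − 4² = 45, 61 − 5² = 36 = 6² ⇒ 61 = 5² + 6².
  Combine using the Brahmagupta–Fibonacci identity (a² + b²)(c² + d²) = (ac − bd)² + (ad + bc)² = (ac + bd)² + (ad − bc)²:
  17 · 61 = 1037: from (1² + 4²)(5² + 6²), take (1·5 − 4·6, 1·6 + 4·5) = (5 − 24, 6 + 20) = (-19, 26); dropping signs (only squares matter) gives (19, 26); check 19² + 26² = 361 + 676 = 1037 ✓.
  Scale by k = 5: (5·19, 5·26) = (95, 130).
Step 4: Order so x ≤ y and verify: 95² + 130² = 9025 + 16900 = 25925 = n. ✓

n = 25925 = 95² + 130² (one valid representation with x ≤ y).


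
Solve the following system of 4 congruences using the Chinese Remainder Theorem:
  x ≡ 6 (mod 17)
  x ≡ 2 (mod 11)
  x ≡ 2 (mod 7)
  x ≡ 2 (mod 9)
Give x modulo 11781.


Product of moduli M = 17 · 11 · 7 · 9 = 11781.
Merge one congruence at a time:
  Start: x ≡ 6 (mod 17).
  Combine with x ≡ 2 (mod 11); new modulus lcm = 187.
    Write x = 6 + 17·t and substitute into x ≡ 2 (mod 11): 17·t ≡ 2 − 6 = -4 (mod 11).
    Reduce coefficients mod 11: 6·t ≡ 7 (mod 11).
    The inverse of 6 mod 11 is 2 (since 6·2 = 12 = 1·11 + 1), so t ≡ 2·7 = 14 ≡ 3 (mod 11).
    Then x = 6 + 17·3 = 57, valid modulo lcm(17, 11) = 187: x ≡ 57 (mod 187).
  Combine with x ≡ 2 (mod 7); new modulus lcm = 1309.
    Write x = 57 + 187·t and substitute into x ≡ 2 (mod 7): 187·t ≡ 2 − 57 = -55 (mod 7).
    Reduce coefficients mod 7: 5·t ≡ 1 (mod 7).
    The inverse of 5 mod 7 is 3 (since 5·3 = 15 = 2·7 + 1), so t ≡ 3·1 = 3 ≡ 3 (mod 7).
    Then x = 57 + 187·3 = 618, valid modulo lcm(187, 7) = 1309: x ≡ 618 (mod 1309).
  Combine with x ≡ 2 (mod 9); new modulus lcm = 11781.
    Write x = 618 + 1309·t and substitute into x ≡ 2 (mod 9): 1309·t ≡ 2 − 618 = -616 (mod 9).
    Reduce coefficients mod 9: 4·t ≡ 5 (mod 9).
    The inverse of 4 mod 9 is 7 (since 4·7 = 28 = 3·9 + 1), so t ≡ 7·5 = 35 ≡ 8 (mod 9).
    Then x = 618 + 1309·8 = 11090, valid modulo lcm(1309, 9) = 11781: x ≡ 11090 (mod 11781).
Verify against each original: 11090 mod 17 = 6, 11090 mod 11 = 2, 11090 mod 7 = 2, 11090 mod 9 = 2.

x ≡ 11090 (mod 11781).


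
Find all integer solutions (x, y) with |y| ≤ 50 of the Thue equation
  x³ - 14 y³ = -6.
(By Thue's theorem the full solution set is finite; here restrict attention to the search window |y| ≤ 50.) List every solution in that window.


The equation is x³ - 14y³ = -6. For fixed y, x³ = 14·y³ − 6, so a solution requires the RHS to be a perfect cube.
Strategy: iterate y from -50 to 50, compute RHS = 14·y³ − 6, and check whether it is a (positive or negative) perfect cube.
Check small values of y:
  y = 0: RHS = -6 is not a perfect cube.
  y = 1: RHS = 8 = (2)³ ⇒ x = 2 works.
  y = -1: RHS = -20 is not a perfect cube.
  y = 2: RHS = 106 is not a perfect cube.
  y = -2: RHS = -118 is not a perfect cube.
  y = 3: RHS = 372 is not a perfect cube.
  y = -3: RHS = -384 is not a perfect cube.
Continuing the search up to |y| = 50 finds no further solutions beyond those listed.
Collected solutions: (2, 1).

Solutions (with |y| ≤ 50): (2, 1).


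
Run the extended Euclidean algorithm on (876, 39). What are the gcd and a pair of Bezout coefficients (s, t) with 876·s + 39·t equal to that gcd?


Euclidean algorithm on (876, 39) — divide until remainder is 0:
  876 = 22 · 39 + 18
  39 = 2 · 18 + 3
  18 = 6 · 3 + 0
gcd(876, 39) = 3.
Track Bezout coefficients alongside the remainders: start with r₀ = 876 = a·1 + b·0 (s = 1, t = 0) and r₁ = 39 = a·0 + b·1 (s = 0, t = 1); each new remainder r_{k+1} = r_{k-1} − q_k·r_k inherits s_{k+1} = s_{k-1} − q_k·s_k, t_{k+1} = t_{k-1} − q_k·t_k, so r_k = a·s_k + b·t_k at every step:
  q = 22: r = 18, s = 1 − 22·0 = 1, t = 0 − 22·1 = -22  (check: 876·1 + 39·(-22) = 18)
  q = 2: r = 3, s = 0 − 2·1 = -2, t = 1 − 2·(-22) = 45  (check: 876·(-2) + 39·45 = 3)
The row with r = 3 (the gcd) gives the Bezout coefficients s = -2, t = 45.
Result: 876 · (-2) + 39 · (45) = 3.

gcd(876, 39) = 3; s = -2, t = 45 (check: 876·(-2) + 39·45 = 3).


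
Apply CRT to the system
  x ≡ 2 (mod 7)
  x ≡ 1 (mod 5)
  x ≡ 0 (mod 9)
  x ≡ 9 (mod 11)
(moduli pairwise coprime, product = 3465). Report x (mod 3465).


Product of moduli M = 7 · 5 · 9 · 11 = 3465.
Merge one congruence at a time:
  Start: x ≡ 2 (mod 7).
  Combine with x ≡ 1 (mod 5); new modulus lcm = 35.
    Write x = 2 + 7·t and substitute into x ≡ 1 (mod 5): 7·t ≡ 1 − 2 = -1 (mod 5).
    Reduce coefficients mod 5: 2·t ≡ 4 (mod 5).
    The inverse of 2 mod 5 is 3 (since 2·3 = 6 = 1·5 + 1), so t ≡ 3·4 = 12 ≡ 2 (mod 5).
    Then x = 2 + 7·2 = 16, valid modulo lcm(7, 5) = 35: x ≡ 16 (mod 35).
  Combine with x ≡ 0 (mod 9); new modulus lcm = 315.
    Write x = 16 + 35·t and substitute into x ≡ 0 (mod 9): 35·t ≡ 0 − 16 = -16 (mod 9).
    Reduce coefficients mod 9: 8·t ≡ 2 (mod 9).
    The inverse of 8 mod 9 is 8 (since 8·8 = 64 = 7·9 + 1), so t ≡ 8·2 = 16 ≡ 7 (mod 9).
    Then x = 16 + 35·7 = 261, valid modulo lcm(35, 9) = 315: x ≡ 261 (mod 315).
  Combine with x ≡ 9 (mod 11); new modulus lcm = 3465.
    Write x = 261 + 315·t and substitute into x ≡ 9 (mod 11): 315·t ≡ 9 − 261 = -252 (mod 11).
    Reduce coefficients mod 11: 7·t ≡ 1 (mod 11).
    The inverse of 7 mod 11 is 8 (since 7·8 = 56 = 5·11 + 1), so t ≡ 8·1 = 8 ≡ 8 (mod 11).
    Then x = 261 + 315·8 = 2781, valid modulo lcm(315, 11) = 3465: x ≡ 2781 (mod 3465).
Verify against each original: 2781 mod 7 = 2, 2781 mod 5 = 1, 2781 mod 9 = 0, 2781 mod 11 = 9.

x ≡ 2781 (mod 3465).


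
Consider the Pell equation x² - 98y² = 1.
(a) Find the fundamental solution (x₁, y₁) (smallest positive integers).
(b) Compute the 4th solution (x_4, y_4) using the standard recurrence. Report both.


Step 1: Find the fundamental solution (x₁, y₁) of x² - 98y² = 1.
  Expand √98 as a continued fraction. a₀ = ⌊√98⌋ = 9; iterate m_{k+1} = d_k·a_k − m_k, d_{k+1} = (98 − m_{k+1}²)/d_k, a_{k+1} = ⌊(a₀ + m_{k+1})/d_{k+1}⌋ (starting m₀ = 0, d₀ = 1), with convergents p_k = a_k·p_{k-1} + p_{k-2}, q_k = a_k·q_{k-1} + q_{k-2} (p₋₁ = 1, q₋₁ = 0):
  k = 0: a₀ = 9; p₀/q₀ = 9/1; p₀² − 98·q₀² = 81 − 98 = -17.
  k = 1: m = 9, d = 17, a = ⌊(9 + 9)/17⌋ = 1; p/q = (1·9 + 1)/(1·1 + 0) = 10/1; p² − 98·q² = 100 − 98 = 2.
  k = 2: m = 8, d = 2, a = ⌊(9 + 8)/2⌋ = 8; p/q = (8·10 + 9)/(8·1 + 1) = 89/9; p² − 98·q² = 7921 − 7938 = -17.
  k = 3: m = 8, d = 17, a = ⌊(9 + 8)/17⌋ = 1; p/q = (1·89 + 10)/(1·9 + 1) = 99/10; p² − 98·q² = 9801 − 9800 = 1.
  The first convergent with p² − 98·q² = 1 gives the fundamental solution (x₁, y₁) = (99, 10).
Step 2: Apply the recurrence (x_{n+1}, y_{n+1}) = (x₁x_n + 98y₁y_n, x₁y_n + y₁x_n) repeatedly.
  From (x_1, y_1) = (99, 10): x_2 = 99·99 + 98·10·10 = 19601; y_2 = 99·10 + 10·99 = 1980.
  From (x_2, y_2) = (19601, 1980): x_3 = 99·19601 + 98·10·1980 = 3880899; y_3 = 99·1980 + 10·19601 = 392030.
  From (x_3, y_3) = (3880899, 392030): x_4 = 99·3880899 + 98·10·392030 = 768398401; y_4 = 99·392030 + 10·3880899 = 77619960.
Step 3: Verify x_4² - 98·y_4² = 590436102659356801 - 590436102659356800 = 1 (should be 1). ✓

(x_1, y_1) = (99, 10); (x_4, y_4) = (768398401, 77619960).


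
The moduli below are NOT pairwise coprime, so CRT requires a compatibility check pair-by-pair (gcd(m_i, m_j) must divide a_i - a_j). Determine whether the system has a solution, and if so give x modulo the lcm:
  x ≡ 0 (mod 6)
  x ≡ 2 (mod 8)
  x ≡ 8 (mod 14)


Moduli 6, 8, 14 are not pairwise coprime, so CRT works modulo lcm(m_i) when all pairwise compatibility conditions hold.
Pairwise compatibility: gcd(m_i, m_j) must divide a_i - a_j for every pair.
Merge one congruence at a time:
  Start: x ≡ 0 (mod 6).
  Combine with x ≡ 2 (mod 8): gcd(6, 8) = 2; 2 - 0 = 2, which IS divisible by 2, so compatible.
    Write x = 0 + 6·t and substitute into x ≡ 2 (mod 8): 6·t ≡ 2 − 0 = 2 (mod 8).
    Divide the congruence (and modulus) by g = 2: 3·t ≡ 1 (mod 4).
    The inverse of 3 mod 4 is 3 (since 3·3 = 9 = 2·4 + 1), so t ≡ 3·1 = 3 ≡ 3 (mod 4).
    Then x = 0 + 6·3 = 18, valid modulo lcm(6, 8) = 24: x ≡ 18 (mod 24).
  Combine with x ≡ 8 (mod 14): gcd(24, 14) = 2; 8 - 18 = -10, which IS divisible by 2, so compatible.
    Write x = 18 + 24·t and substitute into x ≡ 8 (mod 14): 24·t ≡ 8 − 18 = -10 (mod 14).
    Divide the congruence (and modulus) by g = 2: 12·t ≡ -5 (mod 7).
    Reduce coefficients mod 7: 5·t ≡ 2 (mod 7).
    The inverse of 5 mod 7 is 3 (since 5·3 = 15 = 2·7 + 1), so t ≡ 3·2 = 6 ≡ 6 (mod 7).
    Then x = 18 + 24·6 = 162, valid modulo lcm(24, 14) = 168: x ≡ 162 (mod 168).
Verify: 162 mod 6 = 0, 162 mod 8 = 2, 162 mod 14 = 8.

x ≡ 162 (mod 168).


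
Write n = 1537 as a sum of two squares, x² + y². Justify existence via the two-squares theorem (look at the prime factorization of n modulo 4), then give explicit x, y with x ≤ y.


Step 1: Factor n = 1537 = 29 · 53.
Step 2: Check the mod-4 condition on each prime factor: 29 ≡ 1 (mod 4), exponent 1; 53 ≡ 1 (mod 4), exponent 1.
All primes ≡ 3 (mod 4) appear to even exponent (or don't appear), so by the two-squares theorem n IS expressible as a sum of two squares.
Step 3: Build a representation. Here n = 29 · 53 is a product of primes ≡ 1 (mod 4). Each prime p ≡ 1 (mod 4) is itself a sum of two squares; find a² by testing p − a² for a perfect square:
  29: 29 − 1² = 28, 29 − 2² = 25 = 5² ⇒ 29 = 2² + 5².
  53: 53 − 1² = 52, 53 − 2² = 49 = 7² ⇒ 53 = 2² + 7².
  Combine using the Brahmagupta–Fibonacci identity (a² + b²)(c² + d²) = (ac − bd)² + (ad + bc)² = (ac + bd)² + (ad − bc)²:
  29 · 53 = 1537: from (2² + 5²)(2² + 7²), take (2·2 − 5·7, 2·7 + 5·2) = (4 − 35, 14 + 10) = (-31, 24); dropping signs (only squares matter) gives (31, 24); check 31² + 24² = 961 + 576 = 1537 ✓.
Step 4: Order so x ≤ y and verify: 24² + 31² = 576 + 961 = 1537 = n. ✓

n = 1537 = 24² + 31² (one valid representation with x ≤ y).


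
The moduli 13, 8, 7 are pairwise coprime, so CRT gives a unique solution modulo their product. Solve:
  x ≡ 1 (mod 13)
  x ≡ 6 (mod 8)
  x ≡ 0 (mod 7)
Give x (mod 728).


Moduli 13, 8, 7 are pairwise coprime; by CRT there is a unique solution modulo M = 13 · 8 · 7 = 728.
Solve pairwise, accumulating the modulus:
  Start with x ≡ 1 (mod 13).
  Combine with x ≡ 6 (mod 8): since gcd(13, 8) = 1, we get a unique residue mod 104.
    Write x = 1 + 13·t and substitute into x ≡ 6 (mod 8): 13·t ≡ 6 − 1 = 5 (mod 8).
    Reduce coefficients mod 8: 5·t ≡ 5 (mod 8).
    The inverse of 5 mod 8 is 5 (since 5·5 = 25 = 3·8 + 1), so t ≡ 5·5 = 25 ≡ 1 (mod 8).
    Then x = 1 + 13·1 = 14, valid modulo lcm(13, 8) = 104: x ≡ 14 (mod 104).
  Combine with x ≡ 0 (mod 7): since gcd(104, 7) = 1, we get a unique residue mod 728.
    Write x = 14 + 104·t and substitute into x ≡ 0 (mod 7): 104·t ≡ 0 − 14 = -14 (mod 7).
    Reduce coefficients mod 7: 6·t ≡ 0 (mod 7).
    The inverse of 6 mod 7 is 6 (since 6·6 = 36 = 5·7 + 1), so t ≡ 6·0 = 0 ≡ 0 (mod 7).
    Then x = 14 + 104·0 = 14, valid modulo lcm(104, 7) = 728: x ≡ 14 (mod 728).
Verify: 14 mod 13 = 1 ✓, 14 mod 8 = 6 ✓, 14 mod 7 = 0 ✓.

x ≡ 14 (mod 728).


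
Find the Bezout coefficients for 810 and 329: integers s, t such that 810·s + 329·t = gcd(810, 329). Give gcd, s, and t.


Euclidean algorithm on (810, 329) — divide until remainder is 0:
  810 = 2 · 329 + 152
  329 = 2 · 152 + 25
  152 = 6 · 25 + 2
  25 = 12 · 2 + 1
  2 = 2 · 1 + 0
gcd(810, 329) = 1.
Track Bezout coefficients alongside the remainders: start with r₀ = 810 = a·1 + b·0 (s = 1, t = 0) and r₁ = 329 = a·0 + b·1 (s = 0, t = 1); each new remainder r_{k+1} = r_{k-1} − q_k·r_k inherits s_{k+1} = s_{k-1} − q_k·s_k, t_{k+1} = t_{k-1} − q_k·t_k, so r_k = a·s_k + b·t_k at every step:
  q = 2: r = 152, s = 1 − 2·0 = 1, t = 0 − 2·1 = -2  (check: 810·1 + 329·(-2) = 152)
  q = 2: r = 25, s = 0 − 2·1 = -2, t = 1 − 2·(-2) = 5  (check: 810·(-2) + 329·5 = 25)
  q = 6: r = 2, s = 1 − 6·(-2) = 13, t = -2 − 6·5 = -32  (check: 810·13 + 329·(-32) = 2)
  q = 12: r = 1, s = -2 − 12·13 = -158, t = 5 − 12·(-32) = 389  (check: 810·(-158) + 329·389 = 1)
The row with r = 1 (the gcd) gives the Bezout coefficients s = -158, t = 389.
Result: 810 · (-158) + 329 · (389) = 1.

gcd(810, 329) = 1; s = -158, t = 389 (check: 810·(-158) + 329·389 = 1).


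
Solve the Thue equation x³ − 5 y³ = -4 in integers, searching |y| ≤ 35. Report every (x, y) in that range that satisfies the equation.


The equation is x³ - 5y³ = -4. For fixed y, x³ = 5·y³ − 4, so a solution requires the RHS to be a perfect cube.
Strategy: iterate y from -35 to 35, compute RHS = 5·y³ − 4, and check whether it is a (positive or negative) perfect cube.
Check small values of y:
  y = 0: RHS = -4 is not a perfect cube.
  y = 1: RHS = 1 = (1)³ ⇒ x = 1 works.
  y = -1: RHS = -9 is not a perfect cube.
  y = 2: RHS = 36 is not a perfect cube.
  y = -2: RHS = -44 is not a perfect cube.
  y = 3: RHS = 131 is not a perfect cube.
  y = -3: RHS = -139 is not a perfect cube.
Continuing the search up to |y| = 35 finds no further solutions beyond those listed.
Collected solutions: (1, 1).

Solutions (with |y| ≤ 35): (1, 1).


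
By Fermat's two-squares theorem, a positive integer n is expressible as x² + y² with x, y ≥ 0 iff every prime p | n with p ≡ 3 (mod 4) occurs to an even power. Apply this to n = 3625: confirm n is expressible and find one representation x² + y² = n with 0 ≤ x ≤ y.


Step 1: Factor n = 3625 = 5^3 · 29.
Step 2: Check the mod-4 condition on each prime factor: 5 ≡ 1 (mod 4), exponent 3; 29 ≡ 1 (mod 4), exponent 1.
All primes ≡ 3 (mod 4) appear to even exponent (or don't appear), so by the two-squares theorem n IS expressible as a sum of two squares.
Step 3: Build a representation. Group n = k² · m with k = 5 and m = 5 · 29 = 145 (a product of primes ≡ 1 (mod 4)); a representation of m scales to one of n via (k·x)² + (k·y)² = k²(x² + y²). Each prime p ≡ 1 (mod 4) is itself a sum of two squares; find a² by testing p − a² for a perfect square:
  5: 5 − 1² = 4 = 2² ⇒ 5 = 1² + 2².
  29: 29 − 1² = 28, 29 − 2² = 25 = 5² ⇒ 29 = 2² + 5².
  Combine using the Brahmagupta–Fibonacci identity (a² + b²)(c² + d²) = (ac − bd)² + (ad + bc)² = (ac + bd)² + (ad − bc)²:
  5 · 29 = 145: from (1² + 2²)(2² + 5²), take (1·2 − 2·5, 1·5 + 2·2) = (2 − 10, 5 + 4) = (-8, 9); dropping signs (only squares matter) gives (8, 9); check 8² + 9² = 64 + 81 = 145 ✓.
  Scale by k = 5: (5·8, 5·9) = (40, 45).
Step 4: Order so x ≤ y and verify: 40² + 45² = 1600 + 2025 = 3625 = n. ✓

n = 3625 = 40² + 45² (one valid representation with x ≤ y).


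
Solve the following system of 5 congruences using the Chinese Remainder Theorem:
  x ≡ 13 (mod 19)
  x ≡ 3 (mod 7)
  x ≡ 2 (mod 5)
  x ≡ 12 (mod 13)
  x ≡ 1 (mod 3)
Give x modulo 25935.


Product of moduli M = 19 · 7 · 5 · 13 · 3 = 25935.
Merge one congruence at a time:
  Start: x ≡ 13 (mod 19).
  Combine with x ≡ 3 (mod 7); new modulus lcm = 133.
    Write x = 13 + 19·t and substitute into x ≡ 3 (mod 7): 19·t ≡ 3 − 13 = -10 (mod 7).
    Reduce coefficients mod 7: 5·t ≡ 4 (mod 7).
    The inverse of 5 mod 7 is 3 (since 5·3 = 15 = 2·7 + 1), so t ≡ 3·4 = 12 ≡ 5 (mod 7).
    Then x = 13 + 19·5 = 108, valid modulo lcm(19, 7) = 133: x ≡ 108 (mod 133).
  Combine with x ≡ 2 (mod 5); new modulus lcm = 665.
    Write x = 108 + 133·t and substitute into x ≡ 2 (mod 5): 133·t ≡ 2 − 108 = -106 (mod 5).
    Reduce coefficients mod 5: 3·t ≡ 4 (mod 5).
    The inverse of 3 mod 5 is 2 (since 3·2 = 6 = 1·5 + 1), so t ≡ 2·4 = 8 ≡ 3 (mod 5).
    Then x = 108 + 133·3 = 507, valid modulo lcm(133, 5) = 665: x ≡ 507 (mod 665).
  Combine with x ≡ 12 (mod 13); new modulus lcm = 8645.
    Write x = 507 + 665·t and substitute into x ≡ 12 (mod 13): 665·t ≡ 12 − 507 = -495 (mod 13).
    Reduce coefficients mod 13: 2·t ≡ 12 (mod 13).
    The inverse of 2 mod 13 is 7 (since 2·7 = 14 = 1·13 + 1), so t ≡ 7·12 = 84 ≡ 6 (mod 13).
    Then x = 507 + 665·6 = 4497, valid modulo lcm(665, 13) = 8645: x ≡ 4497 (mod 8645).
  Combine with x ≡ 1 (mod 3); new modulus lcm = 25935.
    Write x = 4497 + 8645·t and substitute into x ≡ 1 (mod 3): 8645·t ≡ 1 − 4497 = -4496 (mod 3).
    Reduce coefficients mod 3: 2·t ≡ 1 (mod 3).
    The inverse of 2 mod 3 is 2 (since 2·2 = 4 = 1·3 + 1), so t ≡ 2·1 = 2 ≡ 2 (mod 3).
    Then x = 4497 + 8645·2 = 21787, valid modulo lcm(8645, 3) = 25935: x ≡ 21787 (mod 25935).
Verify against each original: 21787 mod 19 = 13, 21787 mod 7 = 3, 21787 mod 5 = 2, 21787 mod 13 = 12, 21787 mod 3 = 1.

x ≡ 21787 (mod 25935).


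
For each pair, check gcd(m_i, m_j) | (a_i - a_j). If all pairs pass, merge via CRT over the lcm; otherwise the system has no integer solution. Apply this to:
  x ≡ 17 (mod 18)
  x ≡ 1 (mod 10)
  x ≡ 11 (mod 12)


Moduli 18, 10, 12 are not pairwise coprime, so CRT works modulo lcm(m_i) when all pairwise compatibility conditions hold.
Pairwise compatibility: gcd(m_i, m_j) must divide a_i - a_j for every pair.
Merge one congruence at a time:
  Start: x ≡ 17 (mod 18).
  Combine with x ≡ 1 (mod 10): gcd(18, 10) = 2; 1 - 17 = -16, which IS divisible by 2, so compatible.
    Write x = 17 + 18·t and substitute into x ≡ 1 (mod 10): 18·t ≡ 1 − 17 = -16 (mod 10).
    Divide the congruence (and modulus) by g = 2: 9·t ≡ -8 (mod 5).
    Reduce coefficients mod 5: 4·t ≡ 2 (mod 5).
    The inverse of 4 mod 5 is 4 (since 4·4 = 16 = 3·5 + 1), so t ≡ 4·2 = 8 ≡ 3 (mod 5).
    Then x = 17 + 18·3 = 71, valid modulo lcm(18, 10) = 90: x ≡ 71 (mod 90).
  Combine with x ≡ 11 (mod 12): gcd(90, 12) = 6; 11 - 71 = -60, which IS divisible by 6, so compatible.
    Write x = 71 + 90·t and substitute into x ≡ 11 (mod 12): 90·t ≡ 11 − 71 = -60 (mod 12).
    Divide the congruence (and modulus) by g = 6: 15·t ≡ -10 (mod 2).
    Reduce coefficients mod 2: 1·t ≡ 0 (mod 2).
    So t ≡ 0 (mod 2).
    Then x = 71 + 90·0 = 71, valid modulo lcm(90, 12) = 180: x ≡ 71 (mod 180).
Verify: 71 mod 18 = 17, 71 mod 10 = 1, 71 mod 12 = 11.

x ≡ 71 (mod 180).


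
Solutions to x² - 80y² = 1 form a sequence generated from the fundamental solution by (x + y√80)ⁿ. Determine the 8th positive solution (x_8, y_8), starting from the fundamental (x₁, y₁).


Step 1: Find the fundamental solution (x₁, y₁) of x² - 80y² = 1.
  Expand √80 as a continued fraction. a₀ = ⌊√80⌋ = 8; iterate m_{k+1} = d_k·a_k − m_k, d_{k+1} = (80 − m_{k+1}²)/d_k, a_{k+1} = ⌊(a₀ + m_{k+1})/d_{k+1}⌋ (starting m₀ = 0, d₀ = 1), with convergents p_k = a_k·p_{k-1} + p_{k-2}, q_k = a_k·q_{k-1} + q_{k-2} (p₋₁ = 1, q₋₁ = 0):
  k = 0: a₀ = 8; p₀/q₀ = 8/1; p₀² − 80·q₀² = 64 − 80 = -16.
  k = 1: m = 8, d = 16, a = ⌊(8 + 8)/16⌋ = 1; p/q = (1·8 + 1)/(1·1 + 0) = 9/1; p² − 80·q² = 81 − 80 = 1.
  The first convergent with p² − 80·q² = 1 gives the fundamental solution (x₁, y₁) = (9, 1).
Step 2: Apply the recurrence (x_{n+1}, y_{n+1}) = (x₁x_n + 80y₁y_n, x₁y_n + y₁x_n) repeatedly.
  From (x_1, y_1) = (9, 1): x_2 = 9·9 + 80·1·1 = 161; y_2 = 9·1 + 1·9 = 18.
  From (x_2, y_2) = (161, 18): x_3 = 9·161 + 80·1·18 = 2889; y_3 = 9·18 + 1·161 = 323.
  From (x_3, y_3) = (2889, 323): x_4 = 9·2889 + 80·1·323 = 51841; y_4 = 9·323 + 1·2889 = 5796.
  From (x_4, y_4) = (51841, 5796): x_5 = 9·51841 + 80·1·5796 = 930249; y_5 = 9·5796 + 1·51841 = 104005.
  From (x_5, y_5) = (930249, 104005): x_6 = 9·930249 + 80·1·104005 = 16692641; y_6 = 9·104005 + 1·930249 = 1866294.
  From (x_6, y_6) = (16692641, 1866294): x_7 = 9·16692641 + 80·1·1866294 = 299537289; y_7 = 9·1866294 + 1·16692641 = 33489287.
  From (x_7, y_7) = (299537289, 33489287): x_8 = 9·299537289 + 80·1·33489287 = 5374978561; y_8 = 9·33489287 + 1·299537289 = 600940872.
Step 3: Verify x_8² - 80·y_8² = 28890394531209630721 - 28890394531209630720 = 1 (should be 1). ✓

(x_1, y_1) = (9, 1); (x_8, y_8) = (5374978561, 600940872).


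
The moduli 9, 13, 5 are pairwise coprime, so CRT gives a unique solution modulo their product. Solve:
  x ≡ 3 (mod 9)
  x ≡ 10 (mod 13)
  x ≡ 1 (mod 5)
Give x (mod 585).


Moduli 9, 13, 5 are pairwise coprime; by CRT there is a unique solution modulo M = 9 · 13 · 5 = 585.
Solve pairwise, accumulating the modulus:
  Start with x ≡ 3 (mod 9).
  Combine with x ≡ 10 (mod 13): since gcd(9, 13) = 1, we get a unique residue mod 117.
    Write x = 3 + 9·t and substitute into x ≡ 10 (mod 13): 9·t ≡ 10 − 3 = 7 (mod 13).
    The inverse of 9 mod 13 is 3 (since 9·3 = 27 = 2·13 + 1), so t ≡ 3·7 = 21 ≡ 8 (mod 13).
    Then x = 3 + 9·8 = 75, valid modulo lcm(9, 13) = 117: x ≡ 75 (mod 117).
  Combine with x ≡ 1 (mod 5): since gcd(117, 5) = 1, we get a unique residue mod 585.
    Write x = 75 + 117·t and substitute into x ≡ 1 (mod 5): 117·t ≡ 1 − 75 = -74 (mod 5).
    Reduce coefficients mod 5: 2·t ≡ 1 (mod 5).
    The inverse of 2 mod 5 is 3 (since 2·3 = 6 = 1·5 + 1), so t ≡ 3·1 = 3 ≡ 3 (mod 5).
    Then x = 75 + 117·3 = 426, valid modulo lcm(117, 5) = 585: x ≡ 426 (mod 585).
Verify: 426 mod 9 = 3 ✓, 426 mod 13 = 10 ✓, 426 mod 5 = 1 ✓.

x ≡ 426 (mod 585).


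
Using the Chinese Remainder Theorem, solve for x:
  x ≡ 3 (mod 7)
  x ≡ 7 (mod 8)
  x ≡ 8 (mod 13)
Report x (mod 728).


Moduli 7, 8, 13 are pairwise coprime; by CRT there is a unique solution modulo M = 7 · 8 · 13 = 728.
Solve pairwise, accumulating the modulus:
  Start with x ≡ 3 (mod 7).
  Combine with x ≡ 7 (mod 8): since gcd(7, 8) = 1, we get a unique residue mod 56.
    Write x = 3 + 7·t and substitute into x ≡ 7 (mod 8): 7·t ≡ 7 − 3 = 4 (mod 8).
    The inverse of 7 mod 8 is 7 (since 7·7 = 49 = 6·8 + 1), so t ≡ 7·4 = 28 ≡ 4 (mod 8).
    Then x = 3 + 7·4 = 31, valid modulo lcm(7, 8) = 56: x ≡ 31 (mod 56).
  Combine with x ≡ 8 (mod 13): since gcd(56, 13) = 1, we get a unique residue mod 728.
    Write x = 31 + 56·t and substitute into x ≡ 8 (mod 13): 56·t ≡ 8 − 31 = -23 (mod 13).
    Reduce coefficients mod 13: 4·t ≡ 3 (mod 13).
    The inverse of 4 mod 13 is 10 (since 4·10 = 40 = 3·13 + 1), so t ≡ 10·3 = 30 ≡ 4 (mod 13).
    Then x = 31 + 56·4 = 255, valid modulo lcm(56, 13) = 728: x ≡ 255 (mod 728).
Verify: 255 mod 7 = 3 ✓, 255 mod 8 = 7 ✓, 255 mod 13 = 8 ✓.

x ≡ 255 (mod 728).


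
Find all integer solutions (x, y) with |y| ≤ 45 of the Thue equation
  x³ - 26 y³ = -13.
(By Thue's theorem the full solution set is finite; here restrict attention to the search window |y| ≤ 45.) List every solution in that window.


The equation is x³ - 26y³ = -13. For fixed y, x³ = 26·y³ − 13, so a solution requires the RHS to be a perfect cube.
Strategy: iterate y from -45 to 45, compute RHS = 26·y³ − 13, and check whether it is a (positive or negative) perfect cube.
Check small values of y:
  y = 0: RHS = -13 is not a perfect cube.
  y = 1: RHS = 13 is not a perfect cube.
  y = -1: RHS = -39 is not a perfect cube.
  y = 2: RHS = 195 is not a perfect cube.
  y = -2: RHS = -221 is not a perfect cube.
  y = 3: RHS = 689 is not a perfect cube.
  y = -3: RHS = -715 is not a perfect cube.
Continuing the search up to |y| = 45 finds no solutions either.
No (x, y) in the scanned range satisfies the equation.

No integer solutions with |y| ≤ 45.


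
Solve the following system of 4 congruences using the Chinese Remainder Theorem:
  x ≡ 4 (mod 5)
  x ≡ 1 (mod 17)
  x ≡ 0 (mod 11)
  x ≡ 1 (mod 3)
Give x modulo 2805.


Product of moduli M = 5 · 17 · 11 · 3 = 2805.
Merge one congruence at a time:
  Start: x ≡ 4 (mod 5).
  Combine with x ≡ 1 (mod 17); new modulus lcm = 85.
    Write x = 4 + 5·t and substitute into x ≡ 1 (mod 17): 5·t ≡ 1 − 4 = -3 (mod 17).
    Reduce coefficients mod 17: 5·t ≡ 14 (mod 17).
    The inverse of 5 mod 17 is 7 (since 5·7 = 35 = 2·17 + 1), so t ≡ 7·14 = 98 ≡ 13 (mod 17).
    Then x = 4 + 5·13 = 69, valid modulo lcm(5, 17) = 85: x ≡ 69 (mod 85).
  Combine with x ≡ 0 (mod 11); new modulus lcm = 935.
    Write x = 69 + 85·t and substitute into x ≡ 0 (mod 11): 85·t ≡ 0 − 69 = -69 (mod 11).
    Reduce coefficients mod 11: 8·t ≡ 8 (mod 11).
    The inverse of 8 mod 11 is 7 (since 8·7 = 56 = 5·11 + 1), so t ≡ 7·8 = 56 ≡ 1 (mod 11).
    Then x = 69 + 85·1 = 154, valid modulo lcm(85, 11) = 935: x ≡ 154 (mod 935).
  Combine with x ≡ 1 (mod 3); new modulus lcm = 2805.
    Write x = 154 + 935·t and substitute into x ≡ 1 (mod 3): 935·t ≡ 1 − 154 = -153 (mod 3).
    Reduce coefficients mod 3: 2·t ≡ 0 (mod 3).
    The inverse of 2 mod 3 is 2 (since 2·2 = 4 = 1·3 + 1), so t ≡ 2·0 = 0 ≡ 0 (mod 3).
    Then x = 154 + 935·0 = 154, valid modulo lcm(935, 3) = 2805: x ≡ 154 (mod 2805).
Verify against each original: 154 mod 5 = 4, 154 mod 17 = 1, 154 mod 11 = 0, 154 mod 3 = 1.

x ≡ 154 (mod 2805).


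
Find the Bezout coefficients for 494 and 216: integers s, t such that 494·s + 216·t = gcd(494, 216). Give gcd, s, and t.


Euclidean algorithm on (494, 216) — divide until remainder is 0:
  494 = 2 · 216 + 62
  216 = 3 · 62 + 30
  62 = 2 · 30 + 2
  30 = 15 · 2 + 0
gcd(494, 216) = 2.
Track Bezout coefficients alongside the remainders: start with r₀ = 494 = a·1 + b·0 (s = 1, t = 0) and r₁ = 216 = a·0 + b·1 (s = 0, t = 1); each new remainder r_{k+1} = r_{k-1} − q_k·r_k inherits s_{k+1} = s_{k-1} − q_k·s_k, t_{k+1} = t_{k-1} − q_k·t_k, so r_k = a·s_k + b·t_k at every step:
  q = 2: r = 62, s = 1 − 2·0 = 1, t = 0 − 2·1 = -2  (check: 494·1 + 216·(-2) = 62)
  q = 3: r = 30, s = 0 − 3·1 = -3, t = 1 − 3·(-2) = 7  (check: 494·(-3) + 216·7 = 30)
  q = 2: r = 2, s = 1 − 2·(-3) = 7, t = -2 − 2·7 = -16  (check: 494·7 + 216·(-16) = 2)
The row with r = 2 (the gcd) gives the Bezout coefficients s = 7, t = -16.
Result: 494 · (7) + 216 · (-16) = 2.

gcd(494, 216) = 2; s = 7, t = -16 (check: 494·7 + 216·(-16) = 2).


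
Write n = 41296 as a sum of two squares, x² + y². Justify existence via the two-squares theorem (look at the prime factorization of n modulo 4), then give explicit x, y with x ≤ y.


Step 1: Factor n = 41296 = 2^4 · 29 · 89.
Step 2: Check the mod-4 condition on each prime factor: 2 = 2 (special); 29 ≡ 1 (mod 4), exponent 1; 89 ≡ 1 (mod 4), exponent 1.
All primes ≡ 3 (mod 4) appear to even exponent (or don't appear), so by the two-squares theorem n IS expressible as a sum of two squares.
Step 3: Build a representation. Group n = k² · m with k = 4 and m = 29 · 89 = 2581 (a product of primes ≡ 1 (mod 4)); a representation of m scales to one of n via (k·x)² + (k·y)² = k²(x² + y²). Each prime p ≡ 1 (mod 4) is itself a sum of two squares; find a² by testing p − a² for a perfect square:
  29: 29 − 1² = 28, 29 − 2² = 25 = 5² ⇒ 29 = 2² + 5².
  89: 89 − 1² = 88, 89 − 2² = 85, 89 − 3² = 80, 89 − 4² = 73, 89 − 5² = 64 = 8² ⇒ 89 = 5² + 8².
  Combine using the Brahmagupta–Fibonacci identity (a² + b²)(c² + d²) = (ac − bd)² + (ad + bc)² = (ac + bd)² + (ad − bc)²:
  29 · 89 = 2581: from (2² + 5²)(5² + 8²), take (2·5 − 5·8, 2·8 + 5·5) = (10 − 40, 16 + 25) = (-30, 41); dropping signs (only squares matter) gives (30, 41); check 30² + 41² = 900 + 1681 = 2581 ✓.
  Scale by k = 4: (4·30, 4·41) = (120, 164).
Step 4: Order so x ≤ y and verify: 120² + 164² = 14400 + 26896 = 41296 = n. ✓

n = 41296 = 120² + 164² (one valid representation with x ≤ y).


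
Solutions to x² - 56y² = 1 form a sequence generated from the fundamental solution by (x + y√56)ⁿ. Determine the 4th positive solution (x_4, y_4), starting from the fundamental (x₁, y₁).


Step 1: Find the fundamental solution (x₁, y₁) of x² - 56y² = 1.
  Expand √56 as a continued fraction. a₀ = ⌊√56⌋ = 7; iterate m_{k+1} = d_k·a_k − m_k, d_{k+1} = (56 − m_{k+1}²)/d_k, a_{k+1} = ⌊(a₀ + m_{k+1})/d_{k+1}⌋ (starting m₀ = 0, d₀ = 1), with convergents p_k = a_k·p_{k-1} + p_{k-2}, q_k = a_k·q_{k-1} + q_{k-2} (p₋₁ = 1, q₋₁ = 0):
  k = 0: a₀ = 7; p₀/q₀ = 7/1; p₀² − 56·q₀² = 49 − 56 = -7.
  k = 1: m = 7, d = 7, a = ⌊(7 + 7)/7⌋ = 2; p/q = (2·7 + 1)/(2·1 + 0) = 15/2; p² − 56·q² = 225 − 224 = 1.
  The first convergent with p² − 56·q² = 1 gives the fundamental solution (x₁, y₁) = (15, 2).
Step 2: Apply the recurrence (x_{n+1}, y_{n+1}) = (x₁x_n + 56y₁y_n, x₁y_n + y₁x_n) repeatedly.
  From (x_1, y_1) = (15, 2): x_2 = 15·15 + 56·2·2 = 449; y_2 = 15·2 + 2·15 = 60.
  From (x_2, y_2) = (449, 60): x_3 = 15·449 + 56·2·60 = 13455; y_3 = 15·60 + 2·449 = 1798.
  From (x_3, y_3) = (13455, 1798): x_4 = 15·13455 + 56·2·1798 = 403201; y_4 = 15·1798 + 2·13455 = 53880.
Step 3: Verify x_4² - 56·y_4² = 162571046401 - 162571046400 = 1 (should be 1). ✓

(x_1, y_1) = (15, 2); (x_4, y_4) = (403201, 53880).
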